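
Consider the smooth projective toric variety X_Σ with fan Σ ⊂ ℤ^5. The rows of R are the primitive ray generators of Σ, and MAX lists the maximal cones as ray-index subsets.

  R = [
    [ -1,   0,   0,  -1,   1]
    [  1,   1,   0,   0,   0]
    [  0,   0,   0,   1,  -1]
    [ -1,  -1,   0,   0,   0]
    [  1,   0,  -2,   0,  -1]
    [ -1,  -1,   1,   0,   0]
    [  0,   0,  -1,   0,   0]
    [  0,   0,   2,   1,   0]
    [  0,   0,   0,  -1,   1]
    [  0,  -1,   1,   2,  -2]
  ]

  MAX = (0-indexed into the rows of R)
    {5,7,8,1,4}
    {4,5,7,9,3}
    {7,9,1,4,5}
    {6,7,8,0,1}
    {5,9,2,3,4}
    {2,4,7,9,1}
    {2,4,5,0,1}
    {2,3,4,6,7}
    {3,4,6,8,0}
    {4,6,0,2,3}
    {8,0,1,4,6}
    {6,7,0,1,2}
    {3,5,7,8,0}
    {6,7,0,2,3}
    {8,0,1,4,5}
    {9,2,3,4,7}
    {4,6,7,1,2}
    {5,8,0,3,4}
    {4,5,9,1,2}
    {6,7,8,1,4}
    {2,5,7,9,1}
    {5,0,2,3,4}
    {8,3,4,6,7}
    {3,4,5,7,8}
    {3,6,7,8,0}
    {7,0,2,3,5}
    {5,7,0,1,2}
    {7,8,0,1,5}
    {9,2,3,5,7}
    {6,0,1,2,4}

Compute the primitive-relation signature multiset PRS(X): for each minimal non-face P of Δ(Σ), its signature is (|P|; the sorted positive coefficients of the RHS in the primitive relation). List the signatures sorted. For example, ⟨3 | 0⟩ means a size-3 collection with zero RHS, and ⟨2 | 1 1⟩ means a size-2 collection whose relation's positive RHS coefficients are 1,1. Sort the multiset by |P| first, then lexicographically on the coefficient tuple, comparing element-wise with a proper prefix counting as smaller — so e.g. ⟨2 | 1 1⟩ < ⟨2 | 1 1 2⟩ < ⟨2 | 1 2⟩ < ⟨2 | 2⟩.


Δ(Σ) — 10 vertices, 8 min non-faces:

  • {1,3}:  v_{1} + v_{3} = 0 — sig = ⟨2 | 0⟩
  • {2,8}:  v_{2} + v_{8} = 0 — sig = ⟨2 | 0⟩
  • {5,6}:  v_{5} + v_{6} = v_{3} — sig = ⟨2 | 1⟩
  • {0,9}:  v_{0} + v_{9} = v_{2} + v_{5} — sig = ⟨2 | 1 1⟩
  • {8,9}:  v_{8} + v_{9} = v_{4} + v_{5} + v_{7} — sig = ⟨2 | 1 1 1⟩
  • {6,9}:  v_{6} + v_{9} = v_{2} + v_{3} + v_{4} + v_{7} — sig = ⟨2 | 1 1 1 1⟩
  • {0,4,7}:  v_{0} + v_{4} + v_{7} = 0 — sig = ⟨3 | 0⟩
  • {2,4,5,7}:  v_{2} + v_{4} + v_{5} + v_{7} = v_{9} — sig = ⟨4 | 1⟩

Sorted signature multiset PRS(X):
    |P|=2: 6 collections, coeffs (), (), (1), (1,1), (1,1,1), (1,1,1,1)
    |P|=3: 1 collection, coeffs ()
    |P|=4: 1 collection, coeffs (1)


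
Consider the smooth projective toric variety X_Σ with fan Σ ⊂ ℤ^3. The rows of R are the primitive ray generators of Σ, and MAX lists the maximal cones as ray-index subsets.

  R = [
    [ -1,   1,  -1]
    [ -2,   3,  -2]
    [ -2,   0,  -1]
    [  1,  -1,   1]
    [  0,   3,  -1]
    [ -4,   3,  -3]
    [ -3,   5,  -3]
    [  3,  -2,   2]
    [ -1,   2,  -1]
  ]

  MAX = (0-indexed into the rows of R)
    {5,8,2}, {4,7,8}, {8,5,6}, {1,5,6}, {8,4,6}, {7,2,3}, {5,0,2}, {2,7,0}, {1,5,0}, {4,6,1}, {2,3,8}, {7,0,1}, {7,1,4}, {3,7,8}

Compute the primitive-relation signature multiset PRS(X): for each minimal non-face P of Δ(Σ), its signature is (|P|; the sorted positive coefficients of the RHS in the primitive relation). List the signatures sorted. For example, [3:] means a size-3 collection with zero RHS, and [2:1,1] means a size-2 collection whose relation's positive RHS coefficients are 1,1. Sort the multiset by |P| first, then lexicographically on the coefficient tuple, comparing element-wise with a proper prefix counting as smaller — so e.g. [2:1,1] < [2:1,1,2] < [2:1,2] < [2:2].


Δ(Σ) — 9 vertices, 16 min non-faces:

  {0,3}:  v_{0} + v_{3} = 0 ; sig = [2:]
  {0,8}:  v_{0} + v_{8} = v_{1} ; sig = [2:1]
  {1,2}:  v_{1} + v_{2} = v_{5} ; sig = [2:1]
  {1,3}:  v_{1} + v_{3} = v_{8} ; sig = [2:1]
  {1,8}:  v_{1} + v_{8} = v_{6} ; sig = [2:1]
  {2,4}:  v_{2} + v_{4} = v_{1} ; sig = [2:1]
  {5,7}:  v_{5} + v_{7} = v_{0} ; sig = [2:1]
  {6,7}:  v_{6} + v_{7} = v_{4} ; sig = [2:1]
  {2,6}:  v_{2} + v_{6} = v_{5} + v_{8} ; sig = [2:1,1]
  {3,5}:  v_{3} + v_{5} = v_{2} + v_{8} ; sig = [2:1,1]
  {0,4}:  v_{0} + v_{4} = 2·v_{1} + v_{7} ; sig = [2:1,2]
  {3,4}:  v_{3} + v_{4} = v_{7} + 2·v_{8} ; sig = [2:1,2]
  {0,6}:  v_{0} + v_{6} = 2·v_{1} ; sig = [2:2]
  {3,6}:  v_{3} + v_{6} = 2·v_{8} ; sig = [2:2]
  {4,5}:  v_{4} + v_{5} = 2·v_{1} ; sig = [2:2]
  {2,7,8}:  v_{2} + v_{7} + v_{8} = 0 ; sig = [3:]

so the primitive-relation signature multiset is
    |P|=2: 15 collections, coeffs (), (1), (1), (1), (1), (1), (1), (1), (1,1), (1,1), (1,2), (1,2), (2), (2), (2)
    |P|=3: 1 collection, coeffs ()


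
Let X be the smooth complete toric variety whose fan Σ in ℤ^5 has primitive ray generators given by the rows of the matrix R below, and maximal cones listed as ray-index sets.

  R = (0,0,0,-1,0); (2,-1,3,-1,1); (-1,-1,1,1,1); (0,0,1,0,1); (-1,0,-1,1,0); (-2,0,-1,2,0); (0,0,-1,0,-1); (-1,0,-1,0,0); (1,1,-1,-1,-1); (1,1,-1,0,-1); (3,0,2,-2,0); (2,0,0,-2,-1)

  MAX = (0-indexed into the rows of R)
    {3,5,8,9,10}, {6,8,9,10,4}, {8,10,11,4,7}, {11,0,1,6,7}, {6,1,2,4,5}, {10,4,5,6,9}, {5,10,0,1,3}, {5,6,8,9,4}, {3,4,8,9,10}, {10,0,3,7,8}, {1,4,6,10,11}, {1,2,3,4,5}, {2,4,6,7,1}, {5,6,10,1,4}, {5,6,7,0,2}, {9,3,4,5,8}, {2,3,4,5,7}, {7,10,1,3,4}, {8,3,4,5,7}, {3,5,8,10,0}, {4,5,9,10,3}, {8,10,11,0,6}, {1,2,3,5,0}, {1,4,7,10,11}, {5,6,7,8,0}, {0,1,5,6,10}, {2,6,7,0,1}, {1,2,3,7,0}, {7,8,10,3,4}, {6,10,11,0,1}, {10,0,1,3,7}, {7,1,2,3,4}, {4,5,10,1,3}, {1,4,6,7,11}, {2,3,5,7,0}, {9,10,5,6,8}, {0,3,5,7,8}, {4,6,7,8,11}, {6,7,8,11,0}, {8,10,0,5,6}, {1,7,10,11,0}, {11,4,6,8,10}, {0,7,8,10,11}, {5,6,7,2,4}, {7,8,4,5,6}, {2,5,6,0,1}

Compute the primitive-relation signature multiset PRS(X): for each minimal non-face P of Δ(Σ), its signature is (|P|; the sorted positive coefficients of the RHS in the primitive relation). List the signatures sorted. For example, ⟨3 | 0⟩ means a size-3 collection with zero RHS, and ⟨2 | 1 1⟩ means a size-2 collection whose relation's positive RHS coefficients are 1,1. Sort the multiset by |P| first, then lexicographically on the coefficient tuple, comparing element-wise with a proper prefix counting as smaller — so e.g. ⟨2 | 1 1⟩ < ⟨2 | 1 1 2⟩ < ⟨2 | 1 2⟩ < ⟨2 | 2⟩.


Primitive collections (17):

  P = {2,8}:  v_{2} + v_{8} = 0  so sig = ⟨2 | 0⟩
  P = {3,6}:  v_{3} + v_{6} = 0  so sig = ⟨2 | 0⟩
  P = {0,4}:  v_{0} + v_{4} = v_{7}  so sig = ⟨2 | 1⟩
  P = {0,9}:  v_{0} + v_{9} = v_{8}  so sig = ⟨2 | 1⟩
  P = {1,8}:  v_{1} + v_{8} = v_{10}  so sig = ⟨2 | 1⟩
  P = {2,10}:  v_{2} + v_{10} = v_{1}  so sig = ⟨2 | 1⟩
  P = {5,11}:  v_{5} + v_{11} = v_{6}  so sig = ⟨2 | 1⟩
  P = {3,11}:  v_{3} + v_{11} = v_{7} + v_{10}  so sig = ⟨2 | 1 1⟩
  P = {7,9}:  v_{7} + v_{9} = v_{4} + v_{8}  so sig = ⟨2 | 1 1⟩
  P = {2,9}:  v_{2} + v_{9} = v_{4} + v_{5} + v_{10}  so sig = ⟨2 | 1 1 1⟩
  P = {2,11}:  v_{2} + v_{11} = v_{1} + v_{6} + v_{7}  so sig = ⟨2 | 1 1 1⟩
  P = {9,11}:  v_{9} + v_{11} = v_{4} + v_{6} + v_{8} + v_{10}  so sig = ⟨2 | 1 1 1 1⟩
  P = {1,9}:  v_{1} + v_{9} = v_{4} + v_{5} + 2·v_{10}  so sig = ⟨2 | 1 1 2⟩
  P = {5,7,10}:  v_{5} + v_{7} + v_{10} = 0  so sig = ⟨3 | 0⟩
  P = {1,5,7}:  v_{1} + v_{5} + v_{7} = v_{2}  so sig = ⟨3 | 1⟩
  P = {6,7,10}:  v_{6} + v_{7} + v_{10} = v_{11}  so sig = ⟨3 | 1⟩
  P = {4,5,8,10}:  v_{4} + v_{5} + v_{8} + v_{10} = v_{9}  so sig = ⟨4 | 1⟩

Hence PRS(X_Σ) =
    |P|=2: 13 collections, coeffs (), (), (1), (1), (1), (1), (1), (1,1), (1,1), (1,1,1), (1,1,1), (1,1,1,1), (1,1,2)
    |P|=3: 3 collections, coeffs (), (1), (1)
    |P|=4: 1 collection, coeffs (1)


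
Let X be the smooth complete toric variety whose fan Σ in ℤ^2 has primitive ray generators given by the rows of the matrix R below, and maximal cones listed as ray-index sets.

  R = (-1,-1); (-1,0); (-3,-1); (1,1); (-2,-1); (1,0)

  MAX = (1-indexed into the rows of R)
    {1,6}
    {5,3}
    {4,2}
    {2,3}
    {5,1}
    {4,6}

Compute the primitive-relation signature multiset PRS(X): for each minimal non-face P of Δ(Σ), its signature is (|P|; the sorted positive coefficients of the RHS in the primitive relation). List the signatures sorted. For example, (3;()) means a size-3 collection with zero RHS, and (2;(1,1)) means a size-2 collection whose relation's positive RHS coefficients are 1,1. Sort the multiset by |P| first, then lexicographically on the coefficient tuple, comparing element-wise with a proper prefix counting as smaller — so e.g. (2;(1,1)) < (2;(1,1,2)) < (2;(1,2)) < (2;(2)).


9 collections generate NE(X_Σ); each relation:

  {1,4}:  v_{1} + v_{4} = 0 — sig = (2;())
  {2,6}:  v_{2} + v_{6} = 0 — sig = (2;())
  {1,2}:  v_{1} + v_{2} = v_{5} — sig = (2;(1))
  {2,5}:  v_{2} + v_{5} = v_{3} — sig = (2;(1))
  {3,6}:  v_{3} + v_{6} = v_{5} — sig = (2;(1))
  {4,5}:  v_{4} + v_{5} = v_{2} — sig = (2;(1))
  {5,6}:  v_{5} + v_{6} = v_{1} — sig = (2;(1))
  {1,3}:  v_{1} + v_{3} = 2·v_{5} — sig = (2;(2))
  {3,4}:  v_{3} + v_{4} = 2·v_{2} — sig = (2;(2))

Signatures (|P|; sorted positive RHS coefficients), sorted:
[(2;()), (2;()), (2;(1)), (2;(1)), (2;(1)), (2;(1)), (2;(1)), (2;(2)), (2;(2))]


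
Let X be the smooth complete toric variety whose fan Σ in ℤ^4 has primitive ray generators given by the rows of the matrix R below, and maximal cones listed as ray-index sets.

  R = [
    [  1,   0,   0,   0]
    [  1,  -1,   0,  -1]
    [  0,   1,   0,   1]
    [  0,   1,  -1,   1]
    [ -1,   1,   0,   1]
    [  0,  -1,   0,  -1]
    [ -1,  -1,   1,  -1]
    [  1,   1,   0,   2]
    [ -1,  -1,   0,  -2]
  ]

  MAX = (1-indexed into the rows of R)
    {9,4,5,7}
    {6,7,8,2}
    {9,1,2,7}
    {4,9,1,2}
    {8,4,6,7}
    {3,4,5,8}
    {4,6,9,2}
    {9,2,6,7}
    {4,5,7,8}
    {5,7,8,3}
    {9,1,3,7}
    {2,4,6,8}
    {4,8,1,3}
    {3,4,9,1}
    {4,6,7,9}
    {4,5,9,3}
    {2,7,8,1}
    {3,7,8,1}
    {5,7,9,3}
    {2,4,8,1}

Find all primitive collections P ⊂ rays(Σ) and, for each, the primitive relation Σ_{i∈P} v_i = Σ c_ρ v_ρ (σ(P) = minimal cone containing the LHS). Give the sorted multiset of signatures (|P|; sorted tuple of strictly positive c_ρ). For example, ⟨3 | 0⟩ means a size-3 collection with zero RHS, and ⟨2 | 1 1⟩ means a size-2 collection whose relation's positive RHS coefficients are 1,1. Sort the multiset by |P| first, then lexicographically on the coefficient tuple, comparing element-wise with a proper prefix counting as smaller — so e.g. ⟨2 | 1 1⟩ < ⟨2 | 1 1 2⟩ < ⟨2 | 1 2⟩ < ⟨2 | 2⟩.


Δ(Σ) — 9 vertices, 10 min non-faces:

  • {2,5}:  v_{2} + v_{5} = 0  so sig = ⟨2 | 0⟩
  • {3,6}:  v_{3} + v_{6} = 0  so sig = ⟨2 | 0⟩
  • {8,9}:  v_{8} + v_{9} = 0  so sig = ⟨2 | 0⟩
  • {1,5}:  v_{1} + v_{5} = v_{3}  so sig = ⟨2 | 1⟩
  • {1,6}:  v_{1} + v_{6} = v_{2}  so sig = ⟨2 | 1⟩
  • {2,3}:  v_{2} + v_{3} = v_{1}  so sig = ⟨2 | 1⟩
  • {5,6}:  v_{5} + v_{6} = v_{4} + v_{7}  so sig = ⟨2 | 1 1⟩
  • {1,4,7}:  v_{1} + v_{4} + v_{7} = 0  so sig = ⟨3 | 0⟩
  • {2,4,7}:  v_{2} + v_{4} + v_{7} = v_{6}  so sig = ⟨3 | 1⟩
  • {3,4,7}:  v_{3} + v_{4} + v_{7} = v_{5}  so sig = ⟨3 | 1⟩

Hence PRS(X_Σ) =
    |P|=2: 7 collections, coeffs (), (), (), (1), (1), (1), (1,1)
    |P|=3: 3 collections, coeffs (), (1), (1)


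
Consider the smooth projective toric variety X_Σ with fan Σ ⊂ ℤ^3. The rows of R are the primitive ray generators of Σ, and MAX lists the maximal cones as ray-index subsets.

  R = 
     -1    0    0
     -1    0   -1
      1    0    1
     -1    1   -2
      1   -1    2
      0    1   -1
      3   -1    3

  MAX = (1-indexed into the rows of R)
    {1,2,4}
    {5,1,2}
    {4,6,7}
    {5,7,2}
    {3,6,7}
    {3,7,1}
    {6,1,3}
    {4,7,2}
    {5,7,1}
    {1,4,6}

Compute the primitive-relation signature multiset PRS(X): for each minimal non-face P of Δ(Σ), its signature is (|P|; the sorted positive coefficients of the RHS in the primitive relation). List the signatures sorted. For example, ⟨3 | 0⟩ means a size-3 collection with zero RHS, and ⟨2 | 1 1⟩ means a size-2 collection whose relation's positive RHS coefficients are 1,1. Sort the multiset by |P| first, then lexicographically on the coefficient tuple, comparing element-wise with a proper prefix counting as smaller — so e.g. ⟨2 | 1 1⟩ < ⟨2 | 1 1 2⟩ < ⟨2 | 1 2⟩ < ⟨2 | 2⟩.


Primitive collections (9):

  P = {2,3}:  v_{2} + v_{3} = 0 — sig = ⟨2 | 0⟩
  P = {4,5}:  v_{4} + v_{5} = 0 — sig = ⟨2 | 0⟩
  P = {2,6}:  v_{2} + v_{6} = v_{4} — sig = ⟨2 | 1⟩
  P = {3,4}:  v_{3} + v_{4} = v_{6} — sig = ⟨2 | 1⟩
  P = {5,6}:  v_{5} + v_{6} = v_{3} — sig = ⟨2 | 1⟩
  P = {3,5}:  v_{3} + v_{5} = v_{1} + v_{7} — sig = ⟨2 | 1 1⟩
  P = {1,2,7}:  v_{1} + v_{2} + v_{7} = v_{5} — sig = ⟨3 | 1⟩
  P = {1,4,7}:  v_{1} + v_{4} + v_{7} = v_{3} — sig = ⟨3 | 1⟩
  P = {1,6,7}:  v_{1} + v_{6} + v_{7} = 2·v_{3} — sig = ⟨3 | 2⟩

so the primitive-relation signature multiset is
{ ⟨2 | 0⟩ ×2,  ⟨2 | 1⟩ ×3,  ⟨2 | 1 1⟩,  ⟨3 | 1⟩ ×2,  ⟨3 | 2⟩ }


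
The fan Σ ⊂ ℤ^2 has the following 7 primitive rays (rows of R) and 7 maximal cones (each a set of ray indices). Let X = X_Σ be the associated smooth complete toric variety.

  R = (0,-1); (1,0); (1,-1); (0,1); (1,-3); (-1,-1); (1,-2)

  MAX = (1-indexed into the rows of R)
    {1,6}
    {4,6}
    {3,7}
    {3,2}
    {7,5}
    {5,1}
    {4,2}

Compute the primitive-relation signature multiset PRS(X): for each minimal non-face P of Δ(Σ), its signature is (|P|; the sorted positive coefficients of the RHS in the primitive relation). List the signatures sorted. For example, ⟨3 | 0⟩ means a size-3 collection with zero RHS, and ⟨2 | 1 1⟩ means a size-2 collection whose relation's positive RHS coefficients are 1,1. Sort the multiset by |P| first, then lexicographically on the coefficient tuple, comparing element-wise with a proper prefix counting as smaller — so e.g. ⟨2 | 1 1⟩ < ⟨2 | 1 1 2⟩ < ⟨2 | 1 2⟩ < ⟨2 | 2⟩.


|primitive collections| = 14. Relations:

  • {1,4}:  v_{1} + v_{4} = 0  →  sig = ⟨2 | 0⟩
  • {1,2}:  v_{1} + v_{2} = v_{3}  →  sig = ⟨2 | 1⟩
  • {1,3}:  v_{1} + v_{3} = v_{7}  →  sig = ⟨2 | 1⟩
  • {1,7}:  v_{1} + v_{7} = v_{5}  →  sig = ⟨2 | 1⟩
  • {2,6}:  v_{2} + v_{6} = v_{1}  →  sig = ⟨2 | 1⟩
  • {3,4}:  v_{3} + v_{4} = v_{2}  →  sig = ⟨2 | 1⟩
  • {4,5}:  v_{4} + v_{5} = v_{7}  →  sig = ⟨2 | 1⟩
  • {4,7}:  v_{4} + v_{7} = v_{3}  →  sig = ⟨2 | 1⟩
  • {2,5}:  v_{2} + v_{5} = v_{3} + v_{7}  →  sig = ⟨2 | 1 1⟩
  • {2,7}:  v_{2} + v_{7} = 2·v_{3}  →  sig = ⟨2 | 2⟩
  • {3,5}:  v_{3} + v_{5} = 2·v_{7}  →  sig = ⟨2 | 2⟩
  • {3,6}:  v_{3} + v_{6} = 2·v_{1}  →  sig = ⟨2 | 2⟩
  • {6,7}:  v_{6} + v_{7} = 3·v_{1}  →  sig = ⟨2 | 3⟩
  • {5,6}:  v_{5} + v_{6} = 4·v_{1}  →  sig = ⟨2 | 4⟩

Hence PRS(X_Σ) =
{ ⟨2 | 0⟩,  ⟨2 | 1⟩ ×7,  ⟨2 | 1 1⟩,  ⟨2 | 2⟩ ×3,  ⟨2 | 3⟩,  ⟨2 | 4⟩ }


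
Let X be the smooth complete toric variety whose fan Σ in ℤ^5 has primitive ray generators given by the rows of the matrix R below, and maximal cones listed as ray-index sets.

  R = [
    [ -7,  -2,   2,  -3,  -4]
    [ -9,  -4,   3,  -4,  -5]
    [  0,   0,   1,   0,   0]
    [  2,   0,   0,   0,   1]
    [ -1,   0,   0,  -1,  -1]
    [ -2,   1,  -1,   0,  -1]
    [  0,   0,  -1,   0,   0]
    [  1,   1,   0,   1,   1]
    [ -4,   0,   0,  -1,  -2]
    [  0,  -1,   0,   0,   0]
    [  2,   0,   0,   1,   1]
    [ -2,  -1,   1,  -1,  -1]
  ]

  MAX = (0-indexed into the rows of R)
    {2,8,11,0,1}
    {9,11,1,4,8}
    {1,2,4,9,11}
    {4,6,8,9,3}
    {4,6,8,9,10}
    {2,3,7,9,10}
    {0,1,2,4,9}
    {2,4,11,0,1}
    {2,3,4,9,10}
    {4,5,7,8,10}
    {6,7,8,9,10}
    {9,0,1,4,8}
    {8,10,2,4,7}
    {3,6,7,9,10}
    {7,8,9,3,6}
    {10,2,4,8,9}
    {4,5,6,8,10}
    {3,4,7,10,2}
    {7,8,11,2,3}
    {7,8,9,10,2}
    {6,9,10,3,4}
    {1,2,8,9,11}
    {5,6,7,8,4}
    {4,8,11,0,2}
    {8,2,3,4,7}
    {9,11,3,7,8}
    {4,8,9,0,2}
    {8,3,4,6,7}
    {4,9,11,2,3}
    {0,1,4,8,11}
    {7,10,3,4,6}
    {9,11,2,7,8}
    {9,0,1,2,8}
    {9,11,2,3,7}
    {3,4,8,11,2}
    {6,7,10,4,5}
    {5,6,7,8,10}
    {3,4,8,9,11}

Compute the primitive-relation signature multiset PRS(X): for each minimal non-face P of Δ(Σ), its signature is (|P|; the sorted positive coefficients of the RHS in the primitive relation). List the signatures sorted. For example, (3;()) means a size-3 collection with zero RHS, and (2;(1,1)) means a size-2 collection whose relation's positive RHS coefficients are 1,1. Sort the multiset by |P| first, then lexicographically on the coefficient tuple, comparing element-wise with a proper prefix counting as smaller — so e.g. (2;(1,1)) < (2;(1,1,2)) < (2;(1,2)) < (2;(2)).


Primitive collections (25):

  • {2,6}:  v_{2} + v_{6} = 0  ⇒ sig = (2;())
  • {5,11}:  v_{5} + v_{11} = v_{8}  ⇒ sig = (2;(1))
  • {10,11}:  v_{10} + v_{11} = v_{2} + v_{9}  ⇒ sig = (2;(1,1))
  • {0,7}:  v_{0} + v_{7} = v_{2} + v_{8} + v_{11}  ⇒ sig = (2;(1,1,1))
  • {1,5}:  v_{1} + v_{5} = v_{0} + v_{8} + v_{9}  ⇒ sig = (2;(1,1,1))
  • {3,5}:  v_{3} + v_{5} = v_{4} + v_{6} + v_{7}  ⇒ sig = (2;(1,1,1))
  • {5,9}:  v_{5} + v_{9} = v_{6} + v_{8} + v_{10}  ⇒ sig = (2;(1,1,1))
  • {6,11}:  v_{6} + v_{11} = v_{3} + v_{8} + v_{9}  ⇒ sig = (2;(1,1,1))
  • {0,6}:  v_{0} + v_{6} = v_{4} + v_{8} + v_{9} + v_{11}  ⇒ sig = (2;(1,1,1,1))
  • {2,5}:  v_{2} + v_{5} = v_{4} + v_{7} + v_{8} + v_{10}  ⇒ sig = (2;(1,1,1,1))
  • {0,5}:  v_{0} + v_{5} = v_{2} + v_{4} + 2·v_{8} + v_{9}  ⇒ sig = (2;(1,1,1,2))
  • {1,7}:  v_{1} + v_{7} = v_{2} + v_{8} + v_{9} + 2·v_{11}  ⇒ sig = (2;(1,1,1,2))
  • {1,10}:  v_{1} + v_{10} = v_{0} + v_{2} + 2·v_{9}  ⇒ sig = (2;(1,1,2))
  • {0,10}:  v_{0} + v_{10} = 2·v_{2} + v_{4} + v_{8} + 2·v_{9}  ⇒ sig = (2;(1,1,2,2))
  • {1,6}:  v_{1} + v_{6} = v_{4} + v_{8} + 2·v_{9} + 2·v_{11}  ⇒ sig = (2;(1,1,2,2))
  • {1,3}:  v_{1} + v_{3} = v_{4} + v_{9} + 3·v_{11}  ⇒ sig = (2;(1,1,3))
  • {0,3}:  v_{0} + v_{3} = v_{4} + 2·v_{11}  ⇒ sig = (2;(1,2))
  • {3,8,10}:  v_{3} + v_{8} + v_{10} = 0  ⇒ sig = (3;())
  • {4,7,9}:  v_{4} + v_{7} + v_{9} = 0  ⇒ sig = (3;())
  • {0,9,11}:  v_{0} + v_{9} + v_{11} = v_{1}  ⇒ sig = (3;(1))
  • {4,7,11}:  v_{4} + v_{7} + v_{11} = v_{2} + v_{3} + v_{8}  ⇒ sig = (3;(1,1,1))
  • {2,3,8,9}:  v_{2} + v_{3} + v_{8} + v_{9} = v_{11}  ⇒ sig = (4;(1))
  • {1,2,4,8}:  v_{1} + v_{2} + v_{4} + v_{8} = 2·v_{0}  ⇒ sig = (4;(2))
  • {2,4,8,9,11}:  v_{2} + v_{4} + v_{8} + v_{9} + v_{11} = v_{0}  ⇒ sig = (5;(1))
  • {4,6,7,8,10}:  v_{4} + v_{6} + v_{7} + v_{8} + v_{10} = v_{5}  ⇒ sig = (5;(1))

so the primitive-relation signature multiset is
{ (2;()),  (2;(1)),  (2;(1,1)),  (2;(1,1,1)) ×5,  (2;(1,1,1,1)) ×2,  (2;(1,1,1,2)) ×2,  (2;(1,1,2)),  (2;(1,1,2,2)) ×2,  (2;(1,1,3)),  (2;(1,2)),  (3;()) ×2,  (3;(1)),  (3;(1,1,1)),  (4;(1)),  (4;(2)),  (5;(1)) ×2 }


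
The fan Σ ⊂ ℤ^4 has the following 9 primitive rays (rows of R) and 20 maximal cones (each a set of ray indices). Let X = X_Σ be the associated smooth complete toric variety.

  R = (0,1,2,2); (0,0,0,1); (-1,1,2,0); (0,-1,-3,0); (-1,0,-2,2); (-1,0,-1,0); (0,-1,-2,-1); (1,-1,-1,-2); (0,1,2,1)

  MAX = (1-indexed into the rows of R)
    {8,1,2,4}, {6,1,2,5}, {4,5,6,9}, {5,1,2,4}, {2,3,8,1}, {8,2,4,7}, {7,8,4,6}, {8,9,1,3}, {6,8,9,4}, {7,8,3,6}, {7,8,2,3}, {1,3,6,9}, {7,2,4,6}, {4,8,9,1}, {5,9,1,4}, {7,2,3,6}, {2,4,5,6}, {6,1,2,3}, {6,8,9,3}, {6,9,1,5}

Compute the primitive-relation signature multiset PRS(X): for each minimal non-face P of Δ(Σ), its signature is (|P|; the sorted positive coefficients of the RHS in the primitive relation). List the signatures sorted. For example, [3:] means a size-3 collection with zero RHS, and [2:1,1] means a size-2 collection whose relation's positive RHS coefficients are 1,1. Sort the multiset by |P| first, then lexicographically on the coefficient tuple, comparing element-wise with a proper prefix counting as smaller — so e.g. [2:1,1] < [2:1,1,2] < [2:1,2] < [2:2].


|primitive collections| = 10. Relations:

  P = {7,9}:  v_{7} + v_{9} = 0 — sig = [2:]
  P = {1,7}:  v_{1} + v_{7} = v_{2} — sig = [2:1]
  P = {2,9}:  v_{2} + v_{9} = v_{1} — sig = [2:1]
  P = {3,4}:  v_{3} + v_{4} = v_{6} — sig = [2:1]
  P = {5,8}:  v_{5} + v_{8} = v_{4} — sig = [2:1]
  P = {5,7}:  v_{5} + v_{7} = v_{2} + v_{4} + v_{6} — sig = [2:1,1,1]
  P = {3,5}:  v_{3} + v_{5} = v_{1} + 2·v_{6} — sig = [2:1,2]
  P = {1,6,8}:  v_{1} + v_{6} + v_{8} = 0 — sig = [3:]
  P = {1,4,6}:  v_{1} + v_{4} + v_{6} = v_{5} — sig = [3:1]
  P = {2,6,8}:  v_{2} + v_{6} + v_{8} = v_{7} — sig = [3:1]

Signatures (|P|; sorted positive RHS coefficients), sorted:
[[2:], [2:1], [2:1], [2:1], [2:1], [2:1,1,1], [2:1,2], [3:], [3:1], [3:1]]


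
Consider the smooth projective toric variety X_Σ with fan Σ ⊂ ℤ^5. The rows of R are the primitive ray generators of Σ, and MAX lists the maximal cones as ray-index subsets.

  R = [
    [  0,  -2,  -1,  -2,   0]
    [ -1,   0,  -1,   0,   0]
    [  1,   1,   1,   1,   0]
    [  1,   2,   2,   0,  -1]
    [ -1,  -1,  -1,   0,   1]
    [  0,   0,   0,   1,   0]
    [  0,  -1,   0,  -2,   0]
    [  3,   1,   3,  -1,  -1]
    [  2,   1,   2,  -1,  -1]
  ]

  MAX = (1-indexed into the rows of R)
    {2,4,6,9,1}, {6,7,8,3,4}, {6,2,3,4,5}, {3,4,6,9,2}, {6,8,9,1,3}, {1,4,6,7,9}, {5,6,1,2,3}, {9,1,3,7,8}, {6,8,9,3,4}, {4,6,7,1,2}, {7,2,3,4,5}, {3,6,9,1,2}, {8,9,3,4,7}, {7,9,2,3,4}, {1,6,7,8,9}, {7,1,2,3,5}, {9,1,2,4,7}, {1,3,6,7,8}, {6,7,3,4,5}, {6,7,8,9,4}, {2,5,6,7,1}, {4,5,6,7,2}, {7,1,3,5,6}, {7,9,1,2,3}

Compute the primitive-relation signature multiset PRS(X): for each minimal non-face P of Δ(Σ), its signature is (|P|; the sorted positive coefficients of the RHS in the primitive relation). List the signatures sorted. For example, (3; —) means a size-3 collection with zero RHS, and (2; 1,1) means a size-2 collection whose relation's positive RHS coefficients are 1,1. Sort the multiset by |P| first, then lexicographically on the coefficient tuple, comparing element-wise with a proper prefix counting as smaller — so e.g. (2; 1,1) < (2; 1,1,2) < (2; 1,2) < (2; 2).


9 minimal non-faces of Δ(Σ) (on 9 rays):

  • {2,8}:  v_{2} + v_{8} = v_{9}  ⇒ sig = (2; 1)
  • {5,9}:  v_{5} + v_{9} = v_{3} + v_{7}  ⇒ sig = (2; 1,1)
  • {5,8}:  v_{5} + v_{8} = 2·v_{3} + v_{6} + 2·v_{7}  ⇒ sig = (2; 1,2,2)
  • {1,3,4}:  v_{1} + v_{3} + v_{4} = v_{9}  ⇒ sig = (3; 1)
  • {1,4,5}:  v_{1} + v_{4} + v_{5} = v_{7}  ⇒ sig = (3; 1)
  • {1,4,8}:  v_{1} + v_{4} + v_{8} = v_{6} + v_{7} + 2·v_{9}  ⇒ sig = (3; 1,1,2)
  • {2,3,6,7}:  v_{2} + v_{3} + v_{6} + v_{7} = 0  ⇒ sig = (4; —)
  • {3,6,7,9}:  v_{3} + v_{6} + v_{7} + v_{9} = v_{8}  ⇒ sig = (4; 1)
  • {2,6,7,9}:  v_{2} + v_{6} + v_{7} + v_{9} = v_{1} + v_{4}  ⇒ sig = (4; 1,1)

Hence PRS(X_Σ) =
    (2; 1)
    (2; 1,1)
    (2; 1,2,2)
    (3; 1)
    (3; 1)
    (3; 1,1,2)
    (4; —)
    (4; 1)
    (4; 1,1)


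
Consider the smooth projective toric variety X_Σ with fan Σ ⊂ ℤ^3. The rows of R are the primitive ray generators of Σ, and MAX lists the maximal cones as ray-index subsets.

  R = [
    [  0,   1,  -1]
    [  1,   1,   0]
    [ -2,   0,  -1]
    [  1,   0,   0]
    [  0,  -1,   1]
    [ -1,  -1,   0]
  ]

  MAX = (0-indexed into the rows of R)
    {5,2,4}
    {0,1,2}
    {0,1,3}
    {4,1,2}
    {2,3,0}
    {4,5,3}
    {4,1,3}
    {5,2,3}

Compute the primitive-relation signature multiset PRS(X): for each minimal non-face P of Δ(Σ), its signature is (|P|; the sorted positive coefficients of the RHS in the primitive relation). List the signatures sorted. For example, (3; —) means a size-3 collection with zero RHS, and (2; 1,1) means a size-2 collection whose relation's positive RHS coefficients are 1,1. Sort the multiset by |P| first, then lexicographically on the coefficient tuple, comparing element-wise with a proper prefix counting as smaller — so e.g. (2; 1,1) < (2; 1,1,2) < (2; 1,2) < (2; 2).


Minimal non-faces — 5 found among 6 rays, 8 max cones:

  P = {0,4}:  v_{0} + v_{4} = 0  ⟹  sig = (2; —)
  P = {1,5}:  v_{1} + v_{5} = 0  ⟹  sig = (2; —)
  P = {0,5}:  v_{0} + v_{5} = v_{2} + v_{3}  ⟹  sig = (2; 1,1)
  P = {1,2,3}:  v_{1} + v_{2} + v_{3} = v_{0}  ⟹  sig = (3; 1)
  P = {2,3,4}:  v_{2} + v_{3} + v_{4} = v_{5}  ⟹  sig = (3; 1)

so the primitive-relation signature multiset is
[(2; —), (2; —), (2; 1,1), (3; 1), (3; 1)]


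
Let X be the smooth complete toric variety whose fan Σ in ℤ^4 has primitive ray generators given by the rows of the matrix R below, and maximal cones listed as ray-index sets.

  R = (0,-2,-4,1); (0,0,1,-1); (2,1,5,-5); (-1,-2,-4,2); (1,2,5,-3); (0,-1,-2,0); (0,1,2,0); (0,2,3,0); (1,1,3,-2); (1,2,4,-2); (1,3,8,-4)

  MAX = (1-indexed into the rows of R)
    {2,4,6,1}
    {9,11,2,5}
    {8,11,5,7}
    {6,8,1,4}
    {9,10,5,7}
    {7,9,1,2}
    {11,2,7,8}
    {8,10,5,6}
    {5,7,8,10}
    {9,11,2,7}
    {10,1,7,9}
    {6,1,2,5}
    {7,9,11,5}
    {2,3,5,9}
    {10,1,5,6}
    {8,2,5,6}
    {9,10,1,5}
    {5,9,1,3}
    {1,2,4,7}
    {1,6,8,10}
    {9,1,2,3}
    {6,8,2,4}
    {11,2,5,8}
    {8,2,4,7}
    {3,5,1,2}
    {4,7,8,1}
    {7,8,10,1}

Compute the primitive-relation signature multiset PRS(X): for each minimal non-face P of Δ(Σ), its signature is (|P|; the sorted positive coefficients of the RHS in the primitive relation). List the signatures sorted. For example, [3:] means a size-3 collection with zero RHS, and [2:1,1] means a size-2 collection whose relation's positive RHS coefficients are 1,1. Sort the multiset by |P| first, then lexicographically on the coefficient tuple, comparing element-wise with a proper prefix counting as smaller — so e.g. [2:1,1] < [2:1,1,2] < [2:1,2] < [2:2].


22 minimal non-faces of Δ(Σ) (on 11 rays):

  P={4,10}:  v_{4} + v_{10} = 0 — sig = [2:]
  P={6,7}:  v_{6} + v_{7} = 0 — sig = [2:]
  P={2,10}:  v_{2} + v_{10} = v_{5} — sig = [2:1]
  P={4,5}:  v_{4} + v_{5} = v_{2} — sig = [2:1]
  P={1,11}:  v_{1} + v_{11} = v_{2} + v_{9} — sig = [2:1,1]
  P={3,8}:  v_{3} + v_{8} = v_{5} + v_{9} — sig = [2:1,1]
  P={6,9}:  v_{6} + v_{9} = v_{1} + v_{5} — sig = [2:1,1]
  P={6,11}:  v_{6} + v_{11} = v_{2} + v_{5} — sig = [2:1,1]
  P={8,9}:  v_{8} + v_{9} = v_{7} + v_{10} — sig = [2:1,1]
  P={4,9}:  v_{4} + v_{9} = v_{1} + v_{2} + v_{7} — sig = [2:1,1,1]
  P={3,4}:  v_{3} + v_{4} = v_{1} + 2·v_{2} + v_{9} — sig = [2:1,1,2]
  P={3,10}:  v_{3} + v_{10} = v_{1} + 2·v_{5} + v_{9} — sig = [2:1,1,2]
  P={3,7}:  v_{3} + v_{7} = v_{2} + 2·v_{9} — sig = [2:1,2]
  P={4,11}:  v_{4} + v_{11} = 2·v_{2} + v_{7} — sig = [2:1,2]
  P={10,11}:  v_{10} + v_{11} = 2·v_{5} + v_{7} — sig = [2:1,2]
  P={3,6}:  v_{3} + v_{6} = 2·v_{1} + v_{2} + 2·v_{5} — sig = [2:1,2,2]
  P={3,11}:  v_{3} + v_{11} = 2·v_{2} + v_{5} + 2·v_{9} — sig = [2:1,2,2]
  P={1,2,8}:  v_{1} + v_{2} + v_{8} = 0 — sig = [3:]
  P={1,5,7}:  v_{1} + v_{5} + v_{7} = v_{9} — sig = [3:1]
  P={1,5,8}:  v_{1} + v_{5} + v_{8} = v_{10} — sig = [3:1]
  P={2,5,7}:  v_{2} + v_{5} + v_{7} = v_{11} — sig = [3:1]
  P={1,2,5,9}:  v_{1} + v_{2} + v_{5} + v_{9} = v_{3} — sig = [4:1]

so the primitive-relation signature multiset is
    [2:]
    [2:]
    [2:1]
    [2:1]
    [2:1,1]
    [2:1,1]
    [2:1,1]
    [2:1,1]
    [2:1,1]
    [2:1,1,1]
    [2:1,1,2]
    [2:1,1,2]
    [2:1,2]
    [2:1,2]
    [2:1,2]
    [2:1,2,2]
    [2:1,2,2]
    [3:]
    [3:1]
    [3:1]
    [3:1]
    [4:1]


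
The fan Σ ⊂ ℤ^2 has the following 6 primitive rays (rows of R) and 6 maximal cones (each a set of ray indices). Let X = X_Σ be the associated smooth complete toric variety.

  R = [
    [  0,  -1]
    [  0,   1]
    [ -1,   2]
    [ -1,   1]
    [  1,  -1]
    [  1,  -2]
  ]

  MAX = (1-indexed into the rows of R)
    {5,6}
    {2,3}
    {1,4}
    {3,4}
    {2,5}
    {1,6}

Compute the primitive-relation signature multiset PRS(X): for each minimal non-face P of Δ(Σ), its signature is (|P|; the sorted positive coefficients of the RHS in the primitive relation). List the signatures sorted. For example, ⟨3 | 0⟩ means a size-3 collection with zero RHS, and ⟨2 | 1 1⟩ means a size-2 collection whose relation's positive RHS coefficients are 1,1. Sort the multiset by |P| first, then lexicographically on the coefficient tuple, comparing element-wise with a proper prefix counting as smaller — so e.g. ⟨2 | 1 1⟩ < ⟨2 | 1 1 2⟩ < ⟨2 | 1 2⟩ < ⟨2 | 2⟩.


The 9 primitive collections of Σ (r=6, n=2):

  P = {1,2}:  v_{1} + v_{2} = 0 — sig = ⟨2 | 0⟩
  P = {3,6}:  v_{3} + v_{6} = 0 — sig = ⟨2 | 0⟩
  P = {4,5}:  v_{4} + v_{5} = 0 — sig = ⟨2 | 0⟩
  P = {1,3}:  v_{1} + v_{3} = v_{4} — sig = ⟨2 | 1⟩
  P = {1,5}:  v_{1} + v_{5} = v_{6} — sig = ⟨2 | 1⟩
  P = {2,4}:  v_{2} + v_{4} = v_{3} — sig = ⟨2 | 1⟩
  P = {2,6}:  v_{2} + v_{6} = v_{5} — sig = ⟨2 | 1⟩
  P = {3,5}:  v_{3} + v_{5} = v_{2} — sig = ⟨2 | 1⟩
  P = {4,6}:  v_{4} + v_{6} = v_{1} — sig = ⟨2 | 1⟩

so the primitive-relation signature multiset is
[⟨2 | 0⟩, ⟨2 | 0⟩, ⟨2 | 0⟩, ⟨2 | 1⟩, ⟨2 | 1⟩, ⟨2 | 1⟩, ⟨2 | 1⟩, ⟨2 | 1⟩, ⟨2 | 1⟩]


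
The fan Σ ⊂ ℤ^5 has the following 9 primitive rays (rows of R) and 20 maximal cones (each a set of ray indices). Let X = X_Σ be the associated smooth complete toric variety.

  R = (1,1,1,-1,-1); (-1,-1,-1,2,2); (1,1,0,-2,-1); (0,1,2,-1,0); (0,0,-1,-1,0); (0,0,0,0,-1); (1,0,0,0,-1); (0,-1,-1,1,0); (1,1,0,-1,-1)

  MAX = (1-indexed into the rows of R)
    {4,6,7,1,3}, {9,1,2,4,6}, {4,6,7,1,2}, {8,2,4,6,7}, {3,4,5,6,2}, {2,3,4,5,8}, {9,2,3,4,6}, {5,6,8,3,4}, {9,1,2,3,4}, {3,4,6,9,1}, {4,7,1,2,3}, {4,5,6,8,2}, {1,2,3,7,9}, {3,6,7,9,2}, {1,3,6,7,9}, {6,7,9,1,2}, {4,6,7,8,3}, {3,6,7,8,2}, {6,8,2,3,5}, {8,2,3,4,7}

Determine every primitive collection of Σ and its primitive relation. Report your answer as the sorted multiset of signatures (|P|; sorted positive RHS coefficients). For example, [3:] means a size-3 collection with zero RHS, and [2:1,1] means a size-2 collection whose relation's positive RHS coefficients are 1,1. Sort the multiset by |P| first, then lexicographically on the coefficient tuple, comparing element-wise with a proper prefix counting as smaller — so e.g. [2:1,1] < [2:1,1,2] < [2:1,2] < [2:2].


9 minimal non-faces of Δ(Σ) (on 9 rays):

  P={1,5}:  v_{1} + v_{5} = v_{3} — sig = [2:1]
  P={1,8}:  v_{1} + v_{8} = v_{7} — sig = [2:1]
  P={5,7}:  v_{5} + v_{7} = v_{3} + v_{8} — sig = [2:1,1]
  P={8,9}:  v_{8} + v_{9} = v_{2} + v_{3} + v_{6} + v_{7} — sig = [2:1,1,1,1]
  P={5,9}:  v_{5} + v_{9} = v_{2} + 2·v_{3} + v_{6} — sig = [2:1,1,2]
  P={4,7,9}:  v_{4} + v_{7} + v_{9} = 2·v_{1} — sig = [3:2]
  P={1,2,3,6}:  v_{1} + v_{2} + v_{3} + v_{6} = v_{9} — sig = [4:1]
  P={2,3,4,6,8}:  v_{2} + v_{3} + v_{4} + v_{6} + v_{8} = 0 — sig = [5:]
  P={2,3,4,6,7}:  v_{2} + v_{3} + v_{4} + v_{6} + v_{7} = v_{1} — sig = [5:1]

Hence PRS(X_Σ) =
[[2:1], [2:1], [2:1,1], [2:1,1,1,1], [2:1,1,2], [3:2], [4:1], [5:], [5:1]]


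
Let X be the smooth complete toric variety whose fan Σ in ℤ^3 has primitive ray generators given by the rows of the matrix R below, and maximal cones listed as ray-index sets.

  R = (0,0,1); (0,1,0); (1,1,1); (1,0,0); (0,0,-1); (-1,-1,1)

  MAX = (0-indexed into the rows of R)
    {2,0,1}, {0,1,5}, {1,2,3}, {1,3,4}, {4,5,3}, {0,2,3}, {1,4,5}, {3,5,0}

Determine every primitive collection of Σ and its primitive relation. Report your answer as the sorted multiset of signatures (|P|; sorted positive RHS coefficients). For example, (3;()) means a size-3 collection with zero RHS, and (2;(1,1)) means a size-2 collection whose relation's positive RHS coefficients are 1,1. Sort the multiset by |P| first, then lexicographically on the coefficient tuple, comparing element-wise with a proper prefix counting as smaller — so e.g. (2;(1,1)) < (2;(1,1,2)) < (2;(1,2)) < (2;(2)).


|primitive collections| = 5. Relations:

  • {0,4}:  v_{0} + v_{4} = 0  ⇒ sig = (2;())
  • {2,4}:  v_{2} + v_{4} = v_{1} + v_{3}  ⇒ sig = (2;(1,1))
  • {2,5}:  v_{2} + v_{5} = 2·v_{0}  ⇒ sig = (2;(2))
  • {0,1,3}:  v_{0} + v_{1} + v_{3} = v_{2}  ⇒ sig = (3;(1))
  • {1,3,5}:  v_{1} + v_{3} + v_{5} = v_{0}  ⇒ sig = (3;(1))

Signatures (|P|; sorted positive RHS coefficients), sorted:
[(2;()), (2;(1,1)), (2;(2)), (3;(1)), (3;(1))]


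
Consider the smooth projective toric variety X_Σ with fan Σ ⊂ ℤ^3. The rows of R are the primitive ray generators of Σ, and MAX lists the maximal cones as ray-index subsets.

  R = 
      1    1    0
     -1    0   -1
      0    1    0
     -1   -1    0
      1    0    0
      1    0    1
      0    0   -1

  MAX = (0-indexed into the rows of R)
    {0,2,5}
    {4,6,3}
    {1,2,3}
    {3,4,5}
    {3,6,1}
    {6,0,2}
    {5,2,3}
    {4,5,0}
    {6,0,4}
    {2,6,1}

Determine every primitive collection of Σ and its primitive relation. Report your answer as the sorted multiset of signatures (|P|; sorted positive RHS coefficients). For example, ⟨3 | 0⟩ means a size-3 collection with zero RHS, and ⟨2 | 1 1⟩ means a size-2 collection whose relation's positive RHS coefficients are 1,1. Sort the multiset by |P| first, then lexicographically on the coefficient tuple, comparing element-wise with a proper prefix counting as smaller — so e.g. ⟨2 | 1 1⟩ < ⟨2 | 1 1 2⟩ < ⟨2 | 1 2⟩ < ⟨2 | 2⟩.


Σ has 7 primitive collections:

  P = {0,3}:  v_{0} + v_{3} = 0  so sig = ⟨2 | 0⟩
  P = {1,5}:  v_{1} + v_{5} = 0  so sig = ⟨2 | 0⟩
  P = {1,4}:  v_{1} + v_{4} = v_{6}  so sig = ⟨2 | 1⟩
  P = {2,4}:  v_{2} + v_{4} = v_{0}  so sig = ⟨2 | 1⟩
  P = {5,6}:  v_{5} + v_{6} = v_{4}  so sig = ⟨2 | 1⟩
  P = {0,1}:  v_{0} + v_{1} = v_{2} + v_{6}  so sig = ⟨2 | 1 1⟩
  P = {2,3,6}:  v_{2} + v_{3} + v_{6} = v_{1}  so sig = ⟨3 | 1⟩

Hence PRS(X_Σ) =
    ⟨2 | 0⟩
    ⟨2 | 0⟩
    ⟨2 | 1⟩
    ⟨2 | 1⟩
    ⟨2 | 1⟩
    ⟨2 | 1 1⟩
    ⟨3 | 1⟩


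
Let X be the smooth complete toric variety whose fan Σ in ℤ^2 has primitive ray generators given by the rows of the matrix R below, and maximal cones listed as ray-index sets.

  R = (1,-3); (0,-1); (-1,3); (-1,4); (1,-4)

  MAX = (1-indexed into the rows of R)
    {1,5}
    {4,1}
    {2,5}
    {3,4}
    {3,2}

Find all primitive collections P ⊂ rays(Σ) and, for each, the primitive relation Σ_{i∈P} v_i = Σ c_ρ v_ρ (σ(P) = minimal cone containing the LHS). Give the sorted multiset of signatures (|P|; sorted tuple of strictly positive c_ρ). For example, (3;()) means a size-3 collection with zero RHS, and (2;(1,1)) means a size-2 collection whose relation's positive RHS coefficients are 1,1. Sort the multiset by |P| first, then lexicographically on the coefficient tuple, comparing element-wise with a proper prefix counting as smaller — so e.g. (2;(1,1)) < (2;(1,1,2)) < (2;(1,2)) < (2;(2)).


5 minimal non-faces of Δ(Σ) (on 5 rays):

  {1,3}:  v_{1} + v_{3} = 0 — sig = (2;())
  {4,5}:  v_{4} + v_{5} = 0 — sig = (2;())
  {1,2}:  v_{1} + v_{2} = v_{5} — sig = (2;(1))
  {2,4}:  v_{2} + v_{4} = v_{3} — sig = (2;(1))
  {3,5}:  v_{3} + v_{5} = v_{2} — sig = (2;(1))

Signatures (|P|; sorted positive RHS coefficients), sorted:
{ (2;()) ×2,  (2;(1)) ×3 }


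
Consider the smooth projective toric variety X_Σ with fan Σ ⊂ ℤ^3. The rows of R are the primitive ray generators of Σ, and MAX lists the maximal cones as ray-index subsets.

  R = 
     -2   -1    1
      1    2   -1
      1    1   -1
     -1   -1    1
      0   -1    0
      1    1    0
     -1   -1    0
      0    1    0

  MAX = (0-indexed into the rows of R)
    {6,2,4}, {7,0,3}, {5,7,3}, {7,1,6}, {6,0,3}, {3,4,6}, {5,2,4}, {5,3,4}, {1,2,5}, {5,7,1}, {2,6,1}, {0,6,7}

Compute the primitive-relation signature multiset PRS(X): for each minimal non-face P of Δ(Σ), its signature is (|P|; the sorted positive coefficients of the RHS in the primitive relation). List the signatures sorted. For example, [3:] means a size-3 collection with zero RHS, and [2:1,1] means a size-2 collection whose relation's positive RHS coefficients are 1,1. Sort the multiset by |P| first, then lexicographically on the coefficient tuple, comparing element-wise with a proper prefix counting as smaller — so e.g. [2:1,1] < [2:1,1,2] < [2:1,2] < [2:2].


11 collections generate NE(X_Σ); each relation:

  P = {2,3}:  v_{2} + v_{3} = 0 ; sig = [2:]
  P = {4,7}:  v_{4} + v_{7} = 0 ; sig = [2:]
  P = {5,6}:  v_{5} + v_{6} = 0 ; sig = [2:]
  P = {1,3}:  v_{1} + v_{3} = v_{7} ; sig = [2:1]
  P = {1,4}:  v_{1} + v_{4} = v_{2} ; sig = [2:1]
  P = {2,7}:  v_{2} + v_{7} = v_{1} ; sig = [2:1]
  P = {0,2}:  v_{0} + v_{2} = v_{6} + v_{7} ; sig = [2:1,1]
  P = {0,4}:  v_{0} + v_{4} = v_{3} + v_{6} ; sig = [2:1,1]
  P = {0,5}:  v_{0} + v_{5} = v_{3} + v_{7} ; sig = [2:1,1]
  P = {0,1}:  v_{0} + v_{1} = v_{6} + 2·v_{7} ; sig = [2:1,2]
  P = {3,6,7}:  v_{3} + v_{6} + v_{7} = v_{0} ; sig = [3:1]

Signatures (|P|; sorted positive RHS coefficients), sorted:
    |P|=2: 10 collections, coeffs (), (), (), (1), (1), (1), (1,1), (1,1), (1,1), (1,2)
    |P|=3: 1 collection, coeffs (1)


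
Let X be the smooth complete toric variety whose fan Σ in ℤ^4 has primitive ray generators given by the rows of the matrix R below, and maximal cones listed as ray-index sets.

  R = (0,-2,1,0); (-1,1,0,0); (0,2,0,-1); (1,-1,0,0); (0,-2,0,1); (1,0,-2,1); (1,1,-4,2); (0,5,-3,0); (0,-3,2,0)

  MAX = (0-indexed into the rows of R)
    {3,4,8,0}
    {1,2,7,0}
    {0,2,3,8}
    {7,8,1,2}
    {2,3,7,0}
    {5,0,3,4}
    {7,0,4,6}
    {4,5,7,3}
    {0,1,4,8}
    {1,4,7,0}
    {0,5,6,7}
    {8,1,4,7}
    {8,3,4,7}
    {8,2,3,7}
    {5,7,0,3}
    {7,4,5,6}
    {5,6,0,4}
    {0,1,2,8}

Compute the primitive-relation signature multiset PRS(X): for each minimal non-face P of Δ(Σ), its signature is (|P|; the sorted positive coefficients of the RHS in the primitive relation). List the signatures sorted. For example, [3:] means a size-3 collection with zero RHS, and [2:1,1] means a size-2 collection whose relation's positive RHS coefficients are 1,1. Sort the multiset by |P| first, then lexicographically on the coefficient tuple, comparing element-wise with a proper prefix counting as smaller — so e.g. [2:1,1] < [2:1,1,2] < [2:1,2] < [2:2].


Primitive collections (12):

  {1,3}:  v_{1} + v_{3} = 0 ; sig = [2:]
  {2,4}:  v_{2} + v_{4} = 0 ; sig = [2:]
  {5,8}:  v_{5} + v_{8} = v_{3} + v_{4} ; sig = [2:1,1]
  {6,8}:  v_{6} + v_{8} = v_{4} + v_{5} ; sig = [2:1,1]
  {1,5}:  v_{1} + v_{5} = v_{0} + v_{4} + v_{7} ; sig = [2:1,1,1]
  {2,5}:  v_{2} + v_{5} = v_{0} + v_{3} + v_{7} ; sig = [2:1,1,1]
  {2,6}:  v_{2} + v_{6} = v_{0} + v_{5} + v_{7} ; sig = [2:1,1,1]
  {3,6}:  v_{3} + v_{6} = 2·v_{5} ; sig = [2:2]
  {1,6}:  v_{1} + v_{6} = 2·v_{0} + 2·v_{4} + 2·v_{7} ; sig = [2:2,2,2]
  {0,7,8}:  v_{0} + v_{7} + v_{8} = 0 ; sig = [3:]
  {0,3,4,7}:  v_{0} + v_{3} + v_{4} + v_{7} = v_{5} ; sig = [4:1]
  {0,4,5,7}:  v_{0} + v_{4} + v_{5} + v_{7} = v_{6} ; sig = [4:1]

Sorted signature multiset PRS(X):
    |P|=2: 9 collections, coeffs (), (), (1,1), (1,1), (1,1,1), (1,1,1), (1,1,1), (2), (2,2,2)
    |P|=3: 1 collection, coeffs ()
    |P|=4: 2 collections, coeffs (1), (1)


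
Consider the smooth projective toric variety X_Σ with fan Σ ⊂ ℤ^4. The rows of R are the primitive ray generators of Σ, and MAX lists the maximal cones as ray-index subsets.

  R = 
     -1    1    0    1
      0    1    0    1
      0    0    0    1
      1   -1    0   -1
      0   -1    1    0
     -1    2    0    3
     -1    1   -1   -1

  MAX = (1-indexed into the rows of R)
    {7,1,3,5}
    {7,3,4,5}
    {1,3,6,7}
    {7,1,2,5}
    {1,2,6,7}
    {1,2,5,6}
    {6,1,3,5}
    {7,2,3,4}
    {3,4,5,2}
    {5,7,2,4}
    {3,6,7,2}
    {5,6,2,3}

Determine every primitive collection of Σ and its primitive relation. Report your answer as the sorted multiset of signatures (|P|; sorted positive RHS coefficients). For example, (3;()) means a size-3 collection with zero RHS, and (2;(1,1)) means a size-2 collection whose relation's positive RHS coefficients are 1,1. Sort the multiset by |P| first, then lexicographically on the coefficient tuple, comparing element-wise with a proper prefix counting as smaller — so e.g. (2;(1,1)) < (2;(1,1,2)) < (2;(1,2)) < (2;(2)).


Δ(Σ) — 7 vertices, 5 min non-faces:

  P={1,4}:  v_{1} + v_{4} = 0 — sig = (2;())
  P={4,6}:  v_{4} + v_{6} = v_{2} + v_{3} — sig = (2;(1,1))
  P={1,2,3}:  v_{1} + v_{2} + v_{3} = v_{6} — sig = (3;(1))
  P={5,6,7}:  v_{5} + v_{6} + v_{7} = 2·v_{1} — sig = (3;(2))
  P={2,3,5,7}:  v_{2} + v_{3} + v_{5} + v_{7} = v_{1} — sig = (4;(1))

Signatures (|P|; sorted positive RHS coefficients), sorted:
    |P|=2: 2 collections, coeffs (), (1,1)
    |P|=3: 2 collections, coeffs (1), (2)
    |P|=4: 1 collection, coeffs (1)
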